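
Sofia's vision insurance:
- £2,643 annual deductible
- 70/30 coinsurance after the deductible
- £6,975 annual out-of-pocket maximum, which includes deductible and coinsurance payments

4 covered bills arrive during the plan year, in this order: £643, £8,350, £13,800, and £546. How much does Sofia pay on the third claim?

Claim 1 (£643): all of it applies to the deductible. Member owes £643 (running OOP £643).
Claim 2 (£8,350): £2,000 finishes the deductible; £6,350 goes to coinsurance; member's 30% is £1,905. Member owes £3,905 (running OOP £4,548).
Claim 3 (£13,800): deductible met; 30% of £13,800 = £4,140. Adding that to £4,548 gives £8,688, past the £6,975 cap; member pays only £6,975 − £4,548 = £2,427.

£2,427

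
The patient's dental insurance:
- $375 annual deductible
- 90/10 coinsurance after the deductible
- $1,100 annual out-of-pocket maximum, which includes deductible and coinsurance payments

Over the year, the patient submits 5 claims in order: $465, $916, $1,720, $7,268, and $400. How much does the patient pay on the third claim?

$172

Claim 1 ($465): $375 finishes the deductible; $90 goes to coinsurance; coinsurance $90 × 10% = $9. Patient owes $384 (running OOP $384).
Claim 2 ($916): 10% coinsurance on $916 = $91.60. Cost to patient: $91.60. OOP to date $475.60.
Claim 3 ($1,720): deductible met; 10% of $1,720 = $172. Patient owes $172 (running OOP $647.60).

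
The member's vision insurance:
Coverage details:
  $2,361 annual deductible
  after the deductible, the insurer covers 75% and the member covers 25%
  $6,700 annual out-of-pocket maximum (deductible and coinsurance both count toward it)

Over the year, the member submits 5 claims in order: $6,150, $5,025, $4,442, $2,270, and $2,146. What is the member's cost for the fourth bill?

Bill 1, $6,150: $2,361 to deductible, leaving $3,789; coinsurance $3,789 × 25% = $947.25. Member pays $3,308.25; OOP now $3,308.25.
Bill 2, $5,025: deductible met; 25% of $5,025 = $1,256.25. Cost to member: $1,256.25. OOP to date $4,564.50.
Bill 3, $4,442: deductible already satisfied, so member's share is 25% × $4,442 = $1,110.50. Cost to member: $1,110.50. OOP to date $5,675.
Bill 4, $2,270: deductible already satisfied, so member's share is 25% × $2,270 = $567.50. Cost to member: $567.50. OOP to date $6,242.50.

$567.50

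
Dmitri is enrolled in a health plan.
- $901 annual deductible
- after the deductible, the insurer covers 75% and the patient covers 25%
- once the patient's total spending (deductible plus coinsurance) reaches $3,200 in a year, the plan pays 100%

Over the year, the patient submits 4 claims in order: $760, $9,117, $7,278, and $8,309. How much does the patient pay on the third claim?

$55

Claim 1 ($760): entire amount goes to the deductible. Patient pays $760; OOP now $760.
Claim 2 ($9,117): $141 finishes the deductible; $8,976 goes to coinsurance; 25% of $8,976 = $2,244. Patient pays $2,385; OOP now $3,145.
Claim 3 ($7,278): deductible met; 25% of $7,278 = $1,819.50. OOP would hit $4,964.50 > $3,200, so the cap limits the patient to $3,200 − $3,145 = $55.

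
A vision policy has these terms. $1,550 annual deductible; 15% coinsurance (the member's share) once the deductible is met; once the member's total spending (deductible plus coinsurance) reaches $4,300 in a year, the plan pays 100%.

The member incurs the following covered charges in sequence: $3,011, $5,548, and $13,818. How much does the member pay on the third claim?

Bill 1, $3,011: $1,550 finishes the deductible; $1,461 goes to coinsurance; 15% of $1,461 = $219.15. Member owes $1,769.15 (running OOP $1,769.15).
Bill 2, $5,548: deductible met; 15% of $5,548 = $832.20. Member owes $832.20 (running OOP $2,601.35).
Bill 3, $13,818: deductible met; 15% of $13,818 = $2,072.70. OOP would hit $4,674.05 > $4,300, so the cap limits the member to $4,300 − $2,601.35 = $1,698.65.

$1,698.65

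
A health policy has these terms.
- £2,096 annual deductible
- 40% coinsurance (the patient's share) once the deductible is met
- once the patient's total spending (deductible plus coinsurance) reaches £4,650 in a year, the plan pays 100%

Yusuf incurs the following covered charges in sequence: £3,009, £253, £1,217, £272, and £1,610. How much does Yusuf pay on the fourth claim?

£108.80

Claim 1 (£3,009): £2,096 to deductible, leaving £913; 40% of £913 = £365.20. Cost to patient: £2,461.20. OOP to date £2,461.20.
Claim 2 (£253): deductible met; 40% of £253 = £101.20. Patient owes £101.20 (running OOP £2,562.40).
Claim 3 (£1,217): deductible met; 40% of £1,217 = £486.80. Patient owes £486.80 (running OOP £3,049.20).
Claim 4 (£272): deductible met; 40% of £272 = £108.80. Patient pays £108.80; OOP now £3,158.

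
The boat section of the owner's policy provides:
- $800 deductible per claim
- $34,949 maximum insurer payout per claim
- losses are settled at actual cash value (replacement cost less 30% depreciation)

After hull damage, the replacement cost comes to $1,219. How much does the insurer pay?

$53.30

At 30% depreciation, ACV = $1,219 − $365.70 = $853.30.
Subtract the deductible: $853.30 − $800 = $53.30.
That's under the $34,949 cap, so the insurer reimburses the full $53.30.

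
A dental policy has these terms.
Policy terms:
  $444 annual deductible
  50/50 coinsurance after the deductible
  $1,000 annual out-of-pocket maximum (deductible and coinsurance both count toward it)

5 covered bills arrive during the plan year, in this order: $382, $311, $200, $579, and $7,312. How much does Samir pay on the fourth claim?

#1 ($382): fully absorbed by the deductible. Cost to patient: $382. OOP to date $382.
#2 ($311): $62 to deductible, leaving $249; coinsurance $249 × 50% = $124.50. Patient owes $186.50 (running OOP $568.50).
#3 ($200): 50% coinsurance on $200 = $100. Cost to patient: $100. OOP to date $668.50.
#4 ($579): deductible met; 50% of $579 = $289.50. Cost to patient: $289.50. OOP to date $958.

$289.50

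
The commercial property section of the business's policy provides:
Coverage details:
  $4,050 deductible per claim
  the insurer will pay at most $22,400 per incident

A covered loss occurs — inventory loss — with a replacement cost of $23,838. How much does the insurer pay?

After the deductible, $23,838 − $4,050 = $19,788 remains.
$19,788 ≤ $22,400, so the limit doesn't bind; insurer pays $19,788.

$19,788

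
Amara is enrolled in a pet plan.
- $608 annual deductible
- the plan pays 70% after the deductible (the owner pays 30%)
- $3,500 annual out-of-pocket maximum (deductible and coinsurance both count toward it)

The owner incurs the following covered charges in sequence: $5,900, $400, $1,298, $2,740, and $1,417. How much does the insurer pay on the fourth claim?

$1,945

Claim 1 ($5,900): $608 to deductible, leaving $5,292; owner's 30% is $1,587.60. Cost to owner: $2,195.60. OOP to date $2,195.60. Insurer: $5,900 − $2,195.60 = $3,704.40.
Claim 2 ($400): deductible met; 30% of $400 = $120. Owner pays $120; OOP now $2,315.60. Plan pays $400 − $120 = $280.
Claim 3 ($1,298): deductible met; 30% of $1,298 = $389.40. Owner pays $389.40; OOP now $2,705. Plan pays $1,298 − $389.40 = $908.60.
Claim 4 ($2,740): 30% coinsurance on $2,740 = $822. Adding that to $2,705 gives $3,527, past the $3,500 cap; owner pays only $3,500 − $2,705 = $795. Plan pays $2,740 − $795 = $1,945.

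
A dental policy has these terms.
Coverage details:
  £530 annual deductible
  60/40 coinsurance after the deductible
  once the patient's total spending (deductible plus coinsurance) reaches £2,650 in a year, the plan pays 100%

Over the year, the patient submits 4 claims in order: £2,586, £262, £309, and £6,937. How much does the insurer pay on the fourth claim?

Bill 1, £2,586: £530 to deductible, leaving £2,056; 40% of £2,056 = £822.40. Patient owes £1,352.40 (running OOP £1,352.40). Plan pays £2,586 − £1,352.40 = £1,233.60.
Bill 2, £262: deductible already satisfied, so patient's share is 40% × £262 = £104.80. Patient pays £104.80; OOP now £1,457.20. Plan pays £262 − £104.80 = £157.20.
Bill 3, £309: deductible met; 40% of £309 = £123.60. Patient pays £123.60; OOP now £1,580.80. Insurer: £309 − £123.60 = £185.40.
Bill 4, £6,937: deductible met; 40% of £6,937 = £2,774.80. That would push OOP to £4,355.60, over the £2,650 cap, so patient pays £2,650 − £1,580.80 = £1,069.20. Plan pays £6,937 − £1,069.20 = £5,867.80.

£5,867.80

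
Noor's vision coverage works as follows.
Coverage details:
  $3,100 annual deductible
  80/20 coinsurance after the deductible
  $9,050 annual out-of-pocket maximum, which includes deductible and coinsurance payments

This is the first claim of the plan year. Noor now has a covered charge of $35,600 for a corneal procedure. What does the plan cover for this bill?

$26,550

Deductible not yet touched, so the first $3,100 of the bill goes to the deductible.
After the $3,100 deductible portion, $35,600 − $3,100 = $32,500 is subject to coinsurance.
Member's 20% share of $32,500 is $6,500.
So the member owes $3,100 + $6,500 = $9,600 before any cap.
That would bring total out-of-pocket to $9,600, past the $9,050 cap. The member is capped at $9,050 − $0 = $9,050 on this claim.
The plan picks up $35,600 − $9,050 = $26,550.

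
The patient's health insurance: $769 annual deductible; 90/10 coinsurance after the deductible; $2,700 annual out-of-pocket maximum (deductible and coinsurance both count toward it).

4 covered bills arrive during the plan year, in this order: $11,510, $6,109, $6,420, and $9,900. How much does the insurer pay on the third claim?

$6,174

Claim 1 — $11,510: $769 finishes the deductible; $10,741 goes to coinsurance; coinsurance $10,741 × 10% = $1,074.10. Patient owes $1,843.10 (running OOP $1,843.10). Insurer: $11,510 − $1,843.10 = $9,666.90.
Claim 2 — $6,109: 10% coinsurance on $6,109 = $610.90. Patient owes $610.90 (running OOP $2,454). Plan pays $6,109 − $610.90 = $5,498.10.
Claim 3 — $6,420: deductible already satisfied, so patient's share is 10% × $6,420 = $642. Adding that to $2,454 gives $3,096, past the $2,700 cap; patient pays only $2,700 − $2,454 = $246. Plan pays $6,420 − $246 = $6,174.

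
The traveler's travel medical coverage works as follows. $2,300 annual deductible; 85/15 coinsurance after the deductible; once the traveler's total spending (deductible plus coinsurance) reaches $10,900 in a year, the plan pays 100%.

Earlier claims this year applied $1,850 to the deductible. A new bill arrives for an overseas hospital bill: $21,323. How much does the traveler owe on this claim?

Remaining deductible: $2,300 − $1,850 = $450.
That leaves $21,323 − $450 = $20,873 for coinsurance.
Coinsurance: $20,873 × 15% = $3,130.95.
So the traveler owes $450 + $3,130.95 = $3,580.95 before any cap.
Cumulative spending $1,850 + $3,580.95 = $5,430.95 stays under the $10,900 maximum.

$3,580.95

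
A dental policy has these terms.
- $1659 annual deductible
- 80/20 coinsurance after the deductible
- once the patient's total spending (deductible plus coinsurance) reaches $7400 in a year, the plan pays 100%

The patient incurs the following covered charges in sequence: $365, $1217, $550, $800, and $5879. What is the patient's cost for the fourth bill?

$160

Claim 1 — $365: all of it applies to the deductible. Patient pays $365; OOP now $365.
Claim 2 — $1217: entire amount goes to the deductible. Patient owes $1217 (running OOP $1582).
Claim 3 — $550: $77 to deductible, leaving $473; patient's 20% is $94.60. Patient owes $171.60 (running OOP $1753.60).
Claim 4 — $800: 20% coinsurance on $800 = $160. Patient pays $160; OOP now $1913.60.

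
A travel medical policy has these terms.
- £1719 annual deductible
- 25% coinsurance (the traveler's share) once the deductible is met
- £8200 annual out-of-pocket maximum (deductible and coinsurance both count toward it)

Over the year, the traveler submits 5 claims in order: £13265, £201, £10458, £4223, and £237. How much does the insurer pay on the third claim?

£7843.50

#1 (£13265): deductible takes £1719, £11546 remains; 25% of £11546 = £2886.50. Cost to traveler: £4605.50. OOP to date £4605.50. Insurer: £13265 − £4605.50 = £8659.50.
#2 (£201): 25% coinsurance on £201 = £50.25. Cost to traveler: £50.25. OOP to date £4655.75. Insurer: £201 − £50.25 = £150.75.
#3 (£10458): deductible already satisfied, so traveler's share is 25% × £10458 = £2614.50. Traveler pays £2614.50; OOP now £7270.25. Plan pays £10458 − £2614.50 = £7843.50.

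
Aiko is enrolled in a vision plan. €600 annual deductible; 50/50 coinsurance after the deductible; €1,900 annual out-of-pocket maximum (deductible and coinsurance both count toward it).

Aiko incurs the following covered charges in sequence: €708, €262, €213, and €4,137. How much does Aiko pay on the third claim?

Claim 1 (€708): €600 to deductible, leaving €108; 50% of €108 = €54. Cost to member: €654. OOP to date €654.
Claim 2 (€262): deductible met; 50% of €262 = €131. Cost to member: €131. OOP to date €785.
Claim 3 (€213): deductible already satisfied, so member's share is 50% × €213 = €106.50. Cost to member: €106.50. OOP to date €891.50.

€106.50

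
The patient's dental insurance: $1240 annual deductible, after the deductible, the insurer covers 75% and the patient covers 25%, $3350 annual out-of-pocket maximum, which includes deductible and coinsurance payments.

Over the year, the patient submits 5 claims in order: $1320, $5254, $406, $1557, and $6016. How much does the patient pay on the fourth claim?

$389.25

Claim 1 ($1320): deductible takes $1240, $80 remains; patient's 25% is $20. Cost to patient: $1260. OOP to date $1260.
Claim 2 ($5254): 25% coinsurance on $5254 = $1313.50. Patient pays $1313.50; OOP now $2573.50.
Claim 3 ($406): 25% coinsurance on $406 = $101.50. Patient pays $101.50; OOP now $2675.
Claim 4 ($1557): 25% coinsurance on $1557 = $389.25. Patient owes $389.25 (running OOP $3064.25).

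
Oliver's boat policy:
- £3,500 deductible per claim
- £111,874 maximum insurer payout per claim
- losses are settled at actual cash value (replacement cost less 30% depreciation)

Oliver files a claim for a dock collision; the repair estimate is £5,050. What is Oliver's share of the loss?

Depreciate 30%: the covered value is £5,050 × 0.7 = £3,535.
Less the £3,500 deductible: £3,535 − £3,500 = £35.
£35 ≤ £111,874, so the limit doesn't bind; insurer pays £35.
Out of pocket: £5,050 − £35 = £5,015.

£5,015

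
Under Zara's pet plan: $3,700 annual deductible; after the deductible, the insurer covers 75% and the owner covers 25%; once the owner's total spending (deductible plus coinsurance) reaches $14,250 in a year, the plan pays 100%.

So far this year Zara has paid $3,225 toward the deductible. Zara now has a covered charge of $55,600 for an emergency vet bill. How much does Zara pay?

$11,025

Remaining deductible: $3,700 − $3,225 = $475.
After the $475 deductible portion, $55,600 − $475 = $55,125 is subject to coinsurance.
Coinsurance: $55,125 × 25% = $13,781.25.
So the owner owes $475 + $13,781.25 = $14,256.25 before any cap.
That would bring total out-of-pocket to $17,481.25, past the $14,250 cap. The owner is capped at $14,250 − $3,225 = $11,025 on this claim.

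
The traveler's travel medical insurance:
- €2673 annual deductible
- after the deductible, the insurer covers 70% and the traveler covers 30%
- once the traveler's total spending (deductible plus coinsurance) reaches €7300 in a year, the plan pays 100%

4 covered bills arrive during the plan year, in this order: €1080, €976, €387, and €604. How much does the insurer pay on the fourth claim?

#1 (€1080): all of it applies to the deductible. Traveler owes €1080 (running OOP €1080). Plan pays €1080 − €1080 = €0.
#2 (€976): entire amount goes to the deductible. Traveler pays €976; OOP now €2056. Plan pays €976 − €976 = €0.
#3 (€387): all of it applies to the deductible. Cost to traveler: €387. OOP to date €2443. Plan pays €387 − €387 = €0.
#4 (€604): deductible takes €230, €374 remains; coinsurance €374 × 30% = €112.20. Traveler pays €342.20; OOP now €2785.20. Plan pays €604 − €342.20 = €261.80.

€261.80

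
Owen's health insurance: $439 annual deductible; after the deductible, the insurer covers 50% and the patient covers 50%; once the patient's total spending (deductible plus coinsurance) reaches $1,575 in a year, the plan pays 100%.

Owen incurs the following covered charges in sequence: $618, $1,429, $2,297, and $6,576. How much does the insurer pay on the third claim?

#1 ($618): $439 to deductible, leaving $179; 50% of $179 = $89.50. Patient owes $528.50 (running OOP $528.50). Insurer: $618 − $528.50 = $89.50.
#2 ($1,429): deductible met; 50% of $1,429 = $714.50. Cost to patient: $714.50. OOP to date $1,243. Plan pays $1,429 − $714.50 = $714.50.
#3 ($2,297): deductible already satisfied, so patient's share is 50% × $2,297 = $1,148.50. Adding that to $1,243 gives $2,391.50, past the $1,575 cap; patient pays only $1,575 − $1,243 = $332. Plan pays $2,297 − $332 = $1,965.

$1,965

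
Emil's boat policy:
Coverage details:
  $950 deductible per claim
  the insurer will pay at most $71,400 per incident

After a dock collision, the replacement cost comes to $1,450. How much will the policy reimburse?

$500

Subtract the deductible: $1,450 − $950 = $500.
$500 is within the $71,400 limit, so the insurer pays $500.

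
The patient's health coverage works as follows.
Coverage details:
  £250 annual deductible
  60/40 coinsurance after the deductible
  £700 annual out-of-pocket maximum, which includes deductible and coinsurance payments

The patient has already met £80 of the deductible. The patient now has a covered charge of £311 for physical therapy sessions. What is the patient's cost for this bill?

£226.40

£80 of the £250 deductible is already met, leaving £170.
After the £170 deductible portion, £311 − £170 = £141 is subject to coinsurance.
Patient's 40% share of £141 is £56.40.
So the patient owes £170 + £56.40 = £226.40 before any cap.
Cumulative spending £80 + £226.40 = £306.40 stays under the £700 maximum.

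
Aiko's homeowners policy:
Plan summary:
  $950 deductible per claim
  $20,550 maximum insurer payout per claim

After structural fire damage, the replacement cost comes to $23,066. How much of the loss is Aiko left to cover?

Subtract the deductible: $23,066 − $950 = $22,116.
$22,116 exceeds the $20,550 limit, so the insurer pays the limit: $20,550.
Out of pocket: $23,066 − $20,550 = $2,516.

$2,516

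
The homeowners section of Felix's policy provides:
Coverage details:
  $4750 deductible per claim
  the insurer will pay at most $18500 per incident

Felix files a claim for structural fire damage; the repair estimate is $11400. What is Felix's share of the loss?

Subtract the deductible: $11400 − $4750 = $6650.
$6650 is within the $18500 limit, so the insurer pays $6650.
Out of pocket: $11400 − $6650 = $4750.

$4750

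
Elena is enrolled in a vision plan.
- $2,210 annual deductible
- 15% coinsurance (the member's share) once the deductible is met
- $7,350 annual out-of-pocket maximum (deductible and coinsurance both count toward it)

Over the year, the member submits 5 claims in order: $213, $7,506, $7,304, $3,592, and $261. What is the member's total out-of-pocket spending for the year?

$4,709.90

Claim 1 — $213: entire amount goes to the deductible. Member pays $213; OOP now $213.
Claim 2 — $7,506: deductible takes $1,997, $5,509 remains; 15% of $5,509 = $826.35. Cost to member: $2,823.35. OOP to date $3,036.35.
Claim 3 — $7,304: deductible met; 15% of $7,304 = $1,095.60. Cost to member: $1,095.60. OOP to date $4,131.95.
Claim 4 — $3,592: deductible met; 15% of $3,592 = $538.80. Member owes $538.80 (running OOP $4,670.75).
Claim 5 — $261: 15% coinsurance on $261 = $39.15. Member pays $39.15; OOP now $4,709.90.
Total paid by the member: $213 + $2,823.35 + $1,095.60 + $538.80 + $39.15 = $4,709.90.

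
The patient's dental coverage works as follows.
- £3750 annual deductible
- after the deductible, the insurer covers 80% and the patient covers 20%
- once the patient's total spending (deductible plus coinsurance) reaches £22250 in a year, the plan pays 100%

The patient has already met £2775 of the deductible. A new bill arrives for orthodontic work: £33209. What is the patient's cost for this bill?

Remaining deductible: £3750 − £2775 = £975.
The remaining £32234 (= £33209 − £975) moves to coinsurance.
Patient's 20% share of £32234 is £6446.80.
That puts the patient's cost at £975 + £6446.80 = £7421.80 before any cap.
Cumulative spending £2775 + £7421.80 = £10196.80 stays under the £22250 maximum.

£7421.80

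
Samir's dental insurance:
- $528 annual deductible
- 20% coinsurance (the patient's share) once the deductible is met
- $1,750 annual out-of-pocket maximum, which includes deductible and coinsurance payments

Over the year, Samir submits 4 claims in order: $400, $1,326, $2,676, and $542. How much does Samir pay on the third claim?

$535.20

#1 ($400): fully absorbed by the deductible. Patient pays $400; OOP now $400.
#2 ($1,326): $128 to deductible, leaving $1,198; patient's 20% is $239.60. Cost to patient: $367.60. OOP to date $767.60.
#3 ($2,676): deductible already satisfied, so patient's share is 20% × $2,676 = $535.20. Patient pays $535.20; OOP now $1,302.80.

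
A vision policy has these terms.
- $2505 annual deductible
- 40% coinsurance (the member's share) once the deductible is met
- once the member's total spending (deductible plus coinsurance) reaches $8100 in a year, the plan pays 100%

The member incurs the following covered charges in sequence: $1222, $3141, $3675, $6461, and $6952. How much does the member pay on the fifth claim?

$797.40

Claim 1 ($1222): entire amount goes to the deductible. Cost to member: $1222. OOP to date $1222.
Claim 2 ($3141): deductible takes $1283, $1858 remains; member's 40% is $743.20. Cost to member: $2026.20. OOP to date $3248.20.
Claim 3 ($3675): deductible already satisfied, so member's share is 40% × $3675 = $1470. Member owes $1470 (running OOP $4718.20).
Claim 4 ($6461): deductible already satisfied, so member's share is 40% × $6461 = $2584.40. Member pays $2584.40; OOP now $7302.60.
Claim 5 ($6952): 40% coinsurance on $6952 = $2780.80. Adding that to $7302.60 gives $10083.40, past the $8100 cap; member pays only $8100 − $7302.60 = $797.40.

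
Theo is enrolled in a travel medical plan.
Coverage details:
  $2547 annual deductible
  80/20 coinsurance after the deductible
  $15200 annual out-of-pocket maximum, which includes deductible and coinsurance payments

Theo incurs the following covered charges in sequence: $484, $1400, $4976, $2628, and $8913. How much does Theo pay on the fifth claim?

$1782.60

Bill 1, $484: entire amount goes to the deductible. Cost to traveler: $484. OOP to date $484.
Bill 2, $1400: all of it applies to the deductible. Cost to traveler: $1400. OOP to date $1884.
Bill 3, $4976: $663 finishes the deductible; $4313 goes to coinsurance; coinsurance $4313 × 20% = $862.60. Traveler owes $1525.60 (running OOP $3409.60).
Bill 4, $2628: deductible already satisfied, so traveler's share is 20% × $2628 = $525.60. Traveler owes $525.60 (running OOP $3935.20).
Bill 5, $8913: 20% coinsurance on $8913 = $1782.60. Traveler pays $1782.60; OOP now $5717.80.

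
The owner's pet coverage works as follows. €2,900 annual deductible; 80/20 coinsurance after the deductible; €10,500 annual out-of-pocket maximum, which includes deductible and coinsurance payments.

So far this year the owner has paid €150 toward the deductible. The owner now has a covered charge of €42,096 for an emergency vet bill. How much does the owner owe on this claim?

€10,350

Remaining deductible: €2,900 − €150 = €2,750.
That leaves €42,096 − €2,750 = €39,346 for coinsurance.
Coinsurance: €39,346 × 20% = €7,869.20.
That puts the owner's cost at €2,750 + €7,869.20 = €10,619.20 before any cap.
Adding €10,619.20 to the €150 already spent would give €10,769.20, which exceeds the €10,500 cap; the owner pays just €10,500 − €150 = €10,350.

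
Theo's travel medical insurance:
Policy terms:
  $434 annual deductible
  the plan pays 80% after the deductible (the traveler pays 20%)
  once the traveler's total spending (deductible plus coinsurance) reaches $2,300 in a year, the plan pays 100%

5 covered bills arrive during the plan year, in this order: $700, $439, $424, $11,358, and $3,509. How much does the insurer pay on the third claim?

Bill 1, $700: deductible takes $434, $266 remains; 20% of $266 = $53.20. Traveler owes $487.20 (running OOP $487.20). Insurer: $700 − $487.20 = $212.80.
Bill 2, $439: deductible met; 20% of $439 = $87.80. Cost to traveler: $87.80. OOP to date $575. Plan pays $439 − $87.80 = $351.20.
Bill 3, $424: 20% coinsurance on $424 = $84.80. Cost to traveler: $84.80. OOP to date $659.80. Plan pays $424 − $84.80 = $339.20.

$339.20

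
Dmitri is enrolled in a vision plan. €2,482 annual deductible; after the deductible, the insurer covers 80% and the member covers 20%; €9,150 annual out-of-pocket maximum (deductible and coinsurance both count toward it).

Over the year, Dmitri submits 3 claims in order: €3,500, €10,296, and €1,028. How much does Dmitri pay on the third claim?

€205.60

Claim 1 (€3,500): €2,482 to deductible, leaving €1,018; member's 20% is €203.60. Member pays €2,685.60; OOP now €2,685.60.
Claim 2 (€10,296): 20% coinsurance on €10,296 = €2,059.20. Cost to member: €2,059.20. OOP to date €4,744.80.
Claim 3 (€1,028): deductible already satisfied, so member's share is 20% × €1,028 = €205.60. Cost to member: €205.60. OOP to date €4,950.40.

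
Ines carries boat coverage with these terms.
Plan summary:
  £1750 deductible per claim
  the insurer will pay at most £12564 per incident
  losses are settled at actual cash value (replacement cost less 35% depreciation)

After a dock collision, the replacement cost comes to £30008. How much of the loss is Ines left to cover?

£17444

Actual cash value after 35% depreciation: £30008 × 65% = £19505.20.
Less the £1750 deductible: £19505.20 − £1750 = £17755.20.
The £12564 per-incident cap binds; insurer pays £12564.
Out of pocket: £30008 − £12564 = £17444.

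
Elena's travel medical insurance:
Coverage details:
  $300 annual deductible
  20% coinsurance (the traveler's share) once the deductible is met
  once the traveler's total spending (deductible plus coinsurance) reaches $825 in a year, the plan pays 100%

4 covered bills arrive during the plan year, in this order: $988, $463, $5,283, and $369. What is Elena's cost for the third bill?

Claim 1 ($988): deductible takes $300, $688 remains; coinsurance $688 × 20% = $137.60. Traveler owes $437.60 (running OOP $437.60).
Claim 2 ($463): 20% coinsurance on $463 = $92.60. Traveler owes $92.60 (running OOP $530.20).
Claim 3 ($5,283): 20% coinsurance on $5,283 = $1,056.60. That would push OOP to $1,586.80, over the $825 cap, so traveler pays $825 − $530.20 = $294.80.

$294.80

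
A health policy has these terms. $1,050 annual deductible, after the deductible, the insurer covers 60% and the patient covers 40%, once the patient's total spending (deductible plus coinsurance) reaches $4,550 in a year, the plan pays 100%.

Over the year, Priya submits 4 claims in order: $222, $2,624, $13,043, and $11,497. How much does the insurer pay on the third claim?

#1 ($222): fully absorbed by the deductible. Patient owes $222 (running OOP $222). Insurer: $222 − $222 = $0.
#2 ($2,624): $828 to deductible, leaving $1,796; patient's 40% is $718.40. Cost to patient: $1,546.40. OOP to date $1,768.40. Plan pays $2,624 − $1,546.40 = $1,077.60.
#3 ($13,043): 40% coinsurance on $13,043 = $5,217.20. OOP would hit $6,985.60 > $4,550, so the cap limits the patient to $4,550 − $1,768.40 = $2,781.60. Insurer: $13,043 − $2,781.60 = $10,261.40.

$10,261.40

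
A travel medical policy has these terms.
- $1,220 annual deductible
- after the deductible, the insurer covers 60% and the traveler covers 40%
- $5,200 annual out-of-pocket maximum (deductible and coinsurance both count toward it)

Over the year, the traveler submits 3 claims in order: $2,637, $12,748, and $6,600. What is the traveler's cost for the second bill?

$3,413.20

Bill 1, $2,637: deductible takes $1,220, $1,417 remains; traveler's 40% is $566.80. Cost to traveler: $1,786.80. OOP to date $1,786.80.
Bill 2, $12,748: deductible already satisfied, so traveler's share is 40% × $12,748 = $5,099.20. Adding that to $1,786.80 gives $6,886, past the $5,200 cap; traveler pays only $5,200 − $1,786.80 = $3,413.20.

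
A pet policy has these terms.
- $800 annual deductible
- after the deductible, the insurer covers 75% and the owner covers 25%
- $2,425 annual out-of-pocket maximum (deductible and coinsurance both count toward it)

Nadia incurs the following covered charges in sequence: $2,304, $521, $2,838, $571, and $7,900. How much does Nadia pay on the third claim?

$709.50

Claim 1 — $2,304: deductible takes $800, $1,504 remains; coinsurance $1,504 × 25% = $376. Cost to owner: $1,176. OOP to date $1,176.
Claim 2 — $521: deductible already satisfied, so owner's share is 25% × $521 = $130.25. Owner owes $130.25 (running OOP $1,306.25).
Claim 3 — $2,838: 25% coinsurance on $2,838 = $709.50. Owner pays $709.50; OOP now $2,015.75.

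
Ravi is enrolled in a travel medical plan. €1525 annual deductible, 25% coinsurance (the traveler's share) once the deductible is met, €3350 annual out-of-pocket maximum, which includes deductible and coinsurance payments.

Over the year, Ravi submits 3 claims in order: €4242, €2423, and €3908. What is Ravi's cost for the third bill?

Claim 1 — €4242: €1525 finishes the deductible; €2717 goes to coinsurance; coinsurance €2717 × 25% = €679.25. Traveler owes €2204.25 (running OOP €2204.25).
Claim 2 — €2423: deductible met; 25% of €2423 = €605.75. Cost to traveler: €605.75. OOP to date €2810.
Claim 3 — €3908: deductible already satisfied, so traveler's share is 25% × €3908 = €977. That would push OOP to €3787, over the €3350 cap, so traveler pays €3350 − €2810 = €540.

€540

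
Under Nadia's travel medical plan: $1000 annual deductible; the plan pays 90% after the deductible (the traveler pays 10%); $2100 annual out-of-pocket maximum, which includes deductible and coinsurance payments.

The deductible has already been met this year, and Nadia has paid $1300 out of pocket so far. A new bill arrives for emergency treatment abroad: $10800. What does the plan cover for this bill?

With the deductible met, the entire $10800 is subject to coinsurance.
Coinsurance: $10800 × 10% = $1080.
Year-to-date out-of-pocket would reach $1300 + $1080 = $2380, above the $2100 maximum, so the traveler pays only $2100 − $1300 = $800.
Insurer pays the balance: $10800 − $800 = $10000.

$10000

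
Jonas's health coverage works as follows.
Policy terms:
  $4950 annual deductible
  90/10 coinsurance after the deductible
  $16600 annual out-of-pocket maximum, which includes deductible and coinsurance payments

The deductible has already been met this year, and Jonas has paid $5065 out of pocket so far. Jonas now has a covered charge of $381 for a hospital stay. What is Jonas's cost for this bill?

The deductible is already satisfied, so the full bill goes to coinsurance.
Coinsurance: $381 × 10% = $38.10.
Year-to-date out-of-pocket becomes $5065 + $38.10 = $5103.10, still under the $16600 maximum, so no cap applies.

$38.10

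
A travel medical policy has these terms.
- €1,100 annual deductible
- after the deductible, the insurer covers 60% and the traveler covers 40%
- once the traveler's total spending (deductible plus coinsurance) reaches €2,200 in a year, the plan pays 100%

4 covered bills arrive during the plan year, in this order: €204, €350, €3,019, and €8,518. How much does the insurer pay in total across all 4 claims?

Claim 1 — €204: fully absorbed by the deductible. Traveler owes €204 (running OOP €204). Plan pays €204 − €204 = €0.
Claim 2 — €350: entire amount goes to the deductible. Cost to traveler: €350. OOP to date €554. Plan pays €350 − €350 = €0.
Claim 3 — €3,019: €546 finishes the deductible; €2,473 goes to coinsurance; traveler's 40% is €989.20. Traveler pays €1,535.20; OOP now €2,089.20. Plan pays €3,019 − €1,535.20 = €1,483.80.
Claim 4 — €8,518: deductible met; 40% of €8,518 = €3,407.20. That would push OOP to €5,496.40, over the €2,200 cap, so traveler pays €2,200 − €2,089.20 = €110.80. Insurer: €8,518 − €110.80 = €8,407.20.
Insurer total = bills − traveler's total = €12,091 − €2,200 = €9,891.

€9,891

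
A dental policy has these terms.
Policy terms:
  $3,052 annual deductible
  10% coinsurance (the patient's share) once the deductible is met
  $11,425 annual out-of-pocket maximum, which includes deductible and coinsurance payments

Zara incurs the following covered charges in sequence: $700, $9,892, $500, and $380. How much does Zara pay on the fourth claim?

Bill 1, $700: fully absorbed by the deductible. Patient owes $700 (running OOP $700).
Bill 2, $9,892: $2,352 finishes the deductible; $7,540 goes to coinsurance; patient's 10% is $754. Cost to patient: $3,106. OOP to date $3,806.
Bill 3, $500: 10% coinsurance on $500 = $50. Patient owes $50 (running OOP $3,856).
Bill 4, $380: deductible met; 10% of $380 = $38. Patient pays $38; OOP now $3,894.

$38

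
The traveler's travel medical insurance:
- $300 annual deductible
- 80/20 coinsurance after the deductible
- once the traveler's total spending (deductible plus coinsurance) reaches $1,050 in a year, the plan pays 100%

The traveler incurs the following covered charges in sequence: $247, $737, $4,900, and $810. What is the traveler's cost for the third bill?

Claim 1 ($247): all of it applies to the deductible. Traveler owes $247 (running OOP $247).
Claim 2 ($737): $53 finishes the deductible; $684 goes to coinsurance; traveler's 20% is $136.80. Traveler owes $189.80 (running OOP $436.80).
Claim 3 ($4,900): deductible met; 20% of $4,900 = $980. OOP would hit $1,416.80 > $1,050, so the cap limits the traveler to $1,050 − $436.80 = $613.20.

$613.20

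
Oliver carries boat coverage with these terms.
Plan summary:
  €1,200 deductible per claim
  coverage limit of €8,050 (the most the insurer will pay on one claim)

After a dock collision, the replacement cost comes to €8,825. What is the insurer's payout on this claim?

€7,625

Less the €1,200 deductible: €8,825 − €1,200 = €7,625.
That's under the €8,050 cap, so the insurer reimburses the full €7,625.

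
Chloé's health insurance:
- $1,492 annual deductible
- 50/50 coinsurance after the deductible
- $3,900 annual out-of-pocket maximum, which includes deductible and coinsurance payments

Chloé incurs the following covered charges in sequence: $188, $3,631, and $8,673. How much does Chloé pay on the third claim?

$1,244.50

Claim 1 — $188: all of it applies to the deductible. Patient owes $188 (running OOP $188).
Claim 2 — $3,631: $1,304 to deductible, leaving $2,327; 50% of $2,327 = $1,163.50. Patient pays $2,467.50; OOP now $2,655.50.
Claim 3 — $8,673: 50% coinsurance on $8,673 = $4,336.50. That would push OOP to $6,992, over the $3,900 cap, so patient pays $3,900 − $2,655.50 = $1,244.50.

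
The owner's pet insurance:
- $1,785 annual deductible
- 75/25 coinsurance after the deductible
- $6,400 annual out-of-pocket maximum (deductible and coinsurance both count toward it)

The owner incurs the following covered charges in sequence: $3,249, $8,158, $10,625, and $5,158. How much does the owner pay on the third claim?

Bill 1, $3,249: $1,785 finishes the deductible; $1,464 goes to coinsurance; owner's 25% is $366. Owner pays $2,151; OOP now $2,151.
Bill 2, $8,158: deductible met; 25% of $8,158 = $2,039.50. Cost to owner: $2,039.50. OOP to date $4,190.50.
Bill 3, $10,625: deductible met; 25% of $10,625 = $2,656.25. That would push OOP to $6,846.75, over the $6,400 cap, so owner pays $6,400 − $4,190.50 = $2,209.50.

$2,209.50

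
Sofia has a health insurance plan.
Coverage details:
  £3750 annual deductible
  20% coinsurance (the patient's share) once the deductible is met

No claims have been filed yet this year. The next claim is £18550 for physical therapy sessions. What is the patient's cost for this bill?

Nothing has been paid toward the £3750 deductible, so the first £3750 of this charge is applied there.
That leaves £18550 − £3750 = £14800 for coinsurance.
Coinsurance: £14800 × 20% = £2960.
Patient responsibility: £3750 + £2960 = £6710.

£6710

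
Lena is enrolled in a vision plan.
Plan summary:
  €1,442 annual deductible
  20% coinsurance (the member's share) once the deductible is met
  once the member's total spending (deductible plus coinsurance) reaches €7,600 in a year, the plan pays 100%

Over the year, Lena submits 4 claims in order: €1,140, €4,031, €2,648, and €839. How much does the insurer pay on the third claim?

Claim 1 — €1,140: all of it applies to the deductible. Member owes €1,140 (running OOP €1,140). Insurer: €1,140 − €1,140 = €0.
Claim 2 — €4,031: deductible takes €302, €3,729 remains; coinsurance €3,729 × 20% = €745.80. Member pays €1,047.80; OOP now €2,187.80. Insurer: €4,031 − €1,047.80 = €2,983.20.
Claim 3 — €2,648: 20% coinsurance on €2,648 = €529.60. Member pays €529.60; OOP now €2,717.40. Insurer: €2,648 − €529.60 = €2,118.40.

€2,118.40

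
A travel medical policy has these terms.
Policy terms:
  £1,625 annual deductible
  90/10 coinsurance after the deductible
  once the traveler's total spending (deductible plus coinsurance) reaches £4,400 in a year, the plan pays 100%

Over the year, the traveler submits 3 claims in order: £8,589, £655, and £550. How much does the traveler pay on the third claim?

£55

#1 (£8,589): deductible takes £1,625, £6,964 remains; traveler's 10% is £696.40. Cost to traveler: £2,321.40. OOP to date £2,321.40.
#2 (£655): deductible already satisfied, so traveler's share is 10% × £655 = £65.50. Traveler owes £65.50 (running OOP £2,386.90).
#3 (£550): deductible met; 10% of £550 = £55. Cost to traveler: £55. OOP to date £2,441.90.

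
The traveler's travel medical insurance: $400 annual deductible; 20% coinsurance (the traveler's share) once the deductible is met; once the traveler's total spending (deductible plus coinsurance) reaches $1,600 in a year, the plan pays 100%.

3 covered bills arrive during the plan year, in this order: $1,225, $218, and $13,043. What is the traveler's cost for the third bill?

#1 ($1,225): deductible takes $400, $825 remains; coinsurance $825 × 20% = $165. Traveler owes $565 (running OOP $565).
#2 ($218): 20% coinsurance on $218 = $43.60. Traveler owes $43.60 (running OOP $608.60).
#3 ($13,043): deductible met; 20% of $13,043 = $2,608.60. That would push OOP to $3,217.20, over the $1,600 cap, so traveler pays $1,600 − $608.60 = $991.40.

$991.40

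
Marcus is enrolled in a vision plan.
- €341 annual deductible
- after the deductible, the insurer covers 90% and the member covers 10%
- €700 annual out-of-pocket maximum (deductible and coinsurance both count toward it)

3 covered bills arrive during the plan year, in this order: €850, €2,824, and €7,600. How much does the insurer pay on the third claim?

#1 (€850): deductible takes €341, €509 remains; 10% of €509 = €50.90. Member pays €391.90; OOP now €391.90. Insurer: €850 − €391.90 = €458.10.
#2 (€2,824): deductible met; 10% of €2,824 = €282.40. Member pays €282.40; OOP now €674.30. Insurer: €2,824 − €282.40 = €2,541.60.
#3 (€7,600): deductible met; 10% of €7,600 = €760. OOP would hit €1,434.30 > €700, so the cap limits the member to €700 − €674.30 = €25.70. Plan pays €7,600 − €25.70 = €7,574.30.

€7,574.30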